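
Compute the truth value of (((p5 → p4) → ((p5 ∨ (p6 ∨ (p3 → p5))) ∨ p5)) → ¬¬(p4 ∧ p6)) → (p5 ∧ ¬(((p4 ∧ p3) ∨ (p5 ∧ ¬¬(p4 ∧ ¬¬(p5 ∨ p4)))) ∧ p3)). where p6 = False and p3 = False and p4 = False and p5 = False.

True

Substituting p6=False, p3=False, p4=False, p5=False:
p5 → p4 = False → False = True
p3 → p5 = False → False = True
p6 ∨ (p3 → p5) = False ∨ True = True
p5 ∨ (p6 ∨ (p3 → p5)) = False ∨ True = True
(p5 ∨ (p6 ∨ (p3 → p5))) ∨ p5 = True ∨ False = True
(p5 → p4) → ((p5 ∨ (p6 ∨ (p3 → p5))) ∨ p5) = True → True = True
p4 ∧ p6 = False ∧ False = False
¬(p4 ∧ p6) = ¬False = True
¬¬(p4 ∧ p6) = ¬True = False
((p5 → p4) → ((p5 ∨ (p6 ∨ (p3 → p5))) ∨ p5)) → ¬¬(p4 ∧ p6) = True → False = False
p4 ∧ p3 = False ∧ False = False
p5 ∨ p4 = False ∨ False = False
¬(p5 ∨ p4) = ¬False = True
¬¬(p5 ∨ p4) = ¬True = False
p4 ∧ ¬¬(p5 ∨ p4) = False ∧ False = False
¬(p4 ∧ ¬¬(p5 ∨ p4)) = ¬False = True
¬¬(p4 ∧ ¬¬(p5 ∨ p4)) = ¬True = False
p5 ∧ ¬¬(p4 ∧ ¬¬(p5 ∨ p4)) = False ∧ False = False
(p4 ∧ p3) ∨ (p5 ∧ ¬¬(p4 ∧ ¬¬(p5 ∨ p4))) = False ∨ False = False
((p4 ∧ p3) ∨ (p5 ∧ ¬¬(p4 ∧ ¬¬(p5 ∨ p4)))) ∧ p3 = False ∧ False = False
¬(((p4 ∧ p3) ∨ (p5 ∧ ¬¬(p4 ∧ ¬¬(p5 ∨ p4)))) ∧ p3) = ¬False = True
p5 ∧ ¬(((p4 ∧ p3) ∨ (p5 ∧ ¬¬(p4 ∧ ¬¬(p5 ∨ p4)))) ∧ p3) = False ∧ True = False
(((p5 → p4) → ((p5 ∨ (p6 ∨ (p3 → p5))) ∨ p5)) → ¬¬(p4 ∧ p6)) → (p5 ∧ ¬(((p4 ∧ p3) ∨ (p5 ∧ ¬¬(p4 ∧ ¬¬(p5 ∨ p4)))) ∧ p3)) = False → False = True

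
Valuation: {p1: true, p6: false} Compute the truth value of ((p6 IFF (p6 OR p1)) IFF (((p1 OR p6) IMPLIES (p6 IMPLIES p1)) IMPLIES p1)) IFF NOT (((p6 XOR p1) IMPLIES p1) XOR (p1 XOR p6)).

false

Substituting p1=true, p6=false:
p6 OR p1 = false OR true = true
p6 IFF (p6 OR p1) = false IFF true = false
p1 OR p6 = true OR false = true
p6 IMPLIES p1 = false IMPLIES true = true
(p1 OR p6) IMPLIES (p6 IMPLIES p1) = true IMPLIES true = true
((p1 OR p6) IMPLIES (p6 IMPLIES p1)) IMPLIES p1 = true IMPLIES true = true
(p6 IFF (p6 OR p1)) IFF (((p1 OR p6) IMPLIES (p6 IMPLIES p1)) IMPLIES p1) = false IFF true = false
p6 XOR p1 = false XOR true = true
(p6 XOR p1) IMPLIES p1 = true IMPLIES true = true
p1 XOR p6 = true XOR false = true
((p6 XOR p1) IMPLIES p1) XOR (p1 XOR p6) = true XOR true = false
NOT (((p6 XOR p1) IMPLIES p1) XOR (p1 XOR p6)) = NOT false = true
((p6 IFF (p6 OR p1)) IFF (((p1 OR p6) IMPLIES (p6 IMPLIES p1)) IMPLIES p1)) IFF NOT (((p6 XOR p1) IMPLIES p1) XOR (p1 XOR p6)) = false IFF true = false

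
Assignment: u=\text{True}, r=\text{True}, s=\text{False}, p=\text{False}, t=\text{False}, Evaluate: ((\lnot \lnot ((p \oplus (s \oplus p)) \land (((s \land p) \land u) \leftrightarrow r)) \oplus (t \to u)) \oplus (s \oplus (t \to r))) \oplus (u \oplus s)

\text{True}

s \oplus p = \text{False} \oplus \text{False} = \text{False}
p \oplus (s \oplus p) = \text{False} \oplus \text{False} = \text{False}
s \land p = \text{False} \land \text{False} = \text{False}
(s \land p) \land u = \text{False} \land \text{True} = \text{False}
((s \land p) \land u) \leftrightarrow r = \text{False} \leftrightarrow \text{True} = \text{False}
(p \oplus (s \oplus p)) \land (((s \land p) \land u) \leftrightarrow r) = \text{False} \land \text{False} = \text{False}
\lnot ((p \oplus (s \oplus p)) \land (((s \land p) \land u) \leftrightarrow r)) = \lnot \text{False} = \text{True}
\lnot \lnot ((p \oplus (s \oplus p)) \land (((s \land p) \land u) \leftrightarrow r)) = \lnot \text{True} = \text{False}
t \to u = \text{False} \to \text{True} = \text{True}
\lnot \lnot ((p \oplus (s \oplus p)) \land (((s \land p) \land u) \leftrightarrow r)) \oplus (t \to u) = \text{False} \oplus \text{True} = \text{True}
t \to r = \text{False} \to \text{True} = \text{True}
s \oplus (t \to r) = \text{False} \oplus \text{True} = \text{True}
(\lnot \lnot ((p \oplus (s \oplus p)) \land (((s \land p) \land u) \leftrightarrow r)) \oplus (t \to u)) \oplus (s \oplus (t \to r)) = \text{True} \oplus \text{True} = \text{False}
u \oplus s = \text{True} \oplus \text{False} = \text{True}
((\lnot \lnot ((p \oplus (s \oplus p)) \land (((s \land p) \land u) \leftrightarrow r)) \oplus (t \to u)) \oplus (s \oplus (t \to r))) \oplus (u \oplus s) = \text{False} \oplus \text{True} = \text{True}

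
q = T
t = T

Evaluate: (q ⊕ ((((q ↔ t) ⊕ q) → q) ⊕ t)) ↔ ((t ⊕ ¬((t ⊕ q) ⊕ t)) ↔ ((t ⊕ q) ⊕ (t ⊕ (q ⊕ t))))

T

q ↔ t = T ↔ T = T
(q ↔ t) ⊕ q = T ⊕ T = F
((q ↔ t) ⊕ q) → q = F → T = T
(((q ↔ t) ⊕ q) → q) ⊕ t = T ⊕ T = F
q ⊕ ((((q ↔ t) ⊕ q) → q) ⊕ t) = T ⊕ F = T
t ⊕ q = T ⊕ T = F
(t ⊕ q) ⊕ t = F ⊕ T = T
¬((t ⊕ q) ⊕ t) = ¬T = F
t ⊕ ¬((t ⊕ q) ⊕ t) = T ⊕ F = T
t ⊕ q = T ⊕ T = F
q ⊕ t = T ⊕ T = F
t ⊕ (q ⊕ t) = T ⊕ F = T
(t ⊕ q) ⊕ (t ⊕ (q ⊕ t)) = F ⊕ T = T
(t ⊕ ¬((t ⊕ q) ⊕ t)) ↔ ((t ⊕ q) ⊕ (t ⊕ (q ⊕ t))) = T ↔ T = T
(q ⊕ ((((q ↔ t) ⊕ q) → q) ⊕ t)) ↔ ((t ⊕ ¬((t ⊕ q) ⊕ t)) ↔ ((t ⊕ q) ⊕ (t ⊕ (q ⊕ t)))) = T ↔ T = T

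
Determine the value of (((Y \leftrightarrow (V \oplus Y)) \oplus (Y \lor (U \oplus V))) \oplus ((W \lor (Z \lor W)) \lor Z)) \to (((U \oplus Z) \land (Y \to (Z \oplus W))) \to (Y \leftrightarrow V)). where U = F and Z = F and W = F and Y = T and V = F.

Substituting U=F, Z=F, W=F, Y=T, V=F:
V \oplus Y = F \oplus T = T
Y \leftrightarrow (V \oplus Y) = T \leftrightarrow T = T
U \oplus V = F \oplus F = F
Y \lor (U \oplus V) = T \lor F = T
(Y \leftrightarrow (V \oplus Y)) \oplus (Y \lor (U \oplus V)) = T \oplus T = F
Z \lor W = F \lor F = F
W \lor (Z \lor W) = F \lor F = F
(W \lor (Z \lor W)) \lor Z = F \lor F = F
((Y \leftrightarrow (V \oplus Y)) \oplus (Y \lor (U \oplus V))) \oplus ((W \lor (Z \lor W)) \lor Z) = F \oplus F = F
U \oplus Z = F \oplus F = F
Z \oplus W = F \oplus F = F
Y \to (Z \oplus W) = T \to F = F
(U \oplus Z) \land (Y \to (Z \oplus W)) = F \land F = F
Y \leftrightarrow V = T \leftrightarrow F = F
((U \oplus Z) \land (Y \to (Z \oplus W))) \to (Y \leftrightarrow V) = F \to F = T
(((Y \leftrightarrow (V \oplus Y)) \oplus (Y \lor (U \oplus V))) \oplus ((W \lor (Z \lor W)) \lor Z)) \to (((U \oplus Z) \land (Y \to (Z \oplus W))) \to (Y \leftrightarrow V)) = F \to T = T

T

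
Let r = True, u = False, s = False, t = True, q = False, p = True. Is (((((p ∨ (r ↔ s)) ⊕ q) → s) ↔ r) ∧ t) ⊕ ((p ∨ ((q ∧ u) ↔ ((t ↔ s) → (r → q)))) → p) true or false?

True

r ↔ s = True ↔ False = False
p ∨ (r ↔ s) = True ∨ False = True
(p ∨ (r ↔ s)) ⊕ q = True ⊕ False = True
((p ∨ (r ↔ s)) ⊕ q) → s = True → False = False
(((p ∨ (r ↔ s)) ⊕ q) → s) ↔ r = False ↔ True = False
((((p ∨ (r ↔ s)) ⊕ q) → s) ↔ r) ∧ t = False ∧ True = False
q ∧ u = False ∧ False = False
t ↔ s = True ↔ False = False
r → q = True → False = False
(t ↔ s) → (r → q) = False → False = True
(q ∧ u) ↔ ((t ↔ s) → (r → q)) = False ↔ True = False
p ∨ ((q ∧ u) ↔ ((t ↔ s) → (r → q))) = True ∨ False = True
(p ∨ ((q ∧ u) ↔ ((t ↔ s) → (r → q)))) → p = True → True = True
(((((p ∨ (r ↔ s)) ⊕ q) → s) ↔ r) ∧ t) ⊕ ((p ∨ ((q ∧ u) ↔ ((t ↔ s) → (r → q)))) → p) = False ⊕ True = True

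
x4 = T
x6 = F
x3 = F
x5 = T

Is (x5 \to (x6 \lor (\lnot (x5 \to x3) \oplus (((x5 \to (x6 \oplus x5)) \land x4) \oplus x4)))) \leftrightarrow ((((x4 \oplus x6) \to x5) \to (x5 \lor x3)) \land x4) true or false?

T

x5 \to x3 = T \to F = F
\lnot (x5 \to x3) = \lnot F = T
x6 \oplus x5 = F \oplus T = T
x5 \to (x6 \oplus x5) = T \to T = T
(x5 \to (x6 \oplus x5)) \land x4 = T \land T = T
((x5 \to (x6 \oplus x5)) \land x4) \oplus x4 = T \oplus T = F
\lnot (x5 \to x3) \oplus (((x5 \to (x6 \oplus x5)) \land x4) \oplus x4) = T \oplus F = T
x6 \lor (\lnot (x5 \to x3) \oplus (((x5 \to (x6 \oplus x5)) \land x4) \oplus x4)) = F \lor T = T
x5 \to (x6 \lor (\lnot (x5 \to x3) \oplus (((x5 \to (x6 \oplus x5)) \land x4) \oplus x4))) = T \to T = T
x4 \oplus x6 = T \oplus F = T
(x4 \oplus x6) \to x5 = T \to T = T
x5 \lor x3 = T \lor F = T
((x4 \oplus x6) \to x5) \to (x5 \lor x3) = T \to T = T
(((x4 \oplus x6) \to x5) \to (x5 \lor x3)) \land x4 = T \land T = T
(x5 \to (x6 \lor (\lnot (x5 \to x3) \oplus (((x5 \to (x6 \oplus x5)) \land x4) \oplus x4)))) \leftrightarrow ((((x4 \oplus x6) \to x5) \to (x5 \lor x3)) \land x4) = T \leftrightarrow T = T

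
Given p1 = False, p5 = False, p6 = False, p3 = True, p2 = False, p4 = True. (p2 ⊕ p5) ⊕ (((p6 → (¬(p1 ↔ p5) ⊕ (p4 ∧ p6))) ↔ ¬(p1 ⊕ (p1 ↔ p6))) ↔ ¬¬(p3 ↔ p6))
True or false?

True

p2 ⊕ p5 = False ⊕ False = False
p1 ↔ p5 = False ↔ False = True
¬(p1 ↔ p5) = ¬True = False
p4 ∧ p6 = True ∧ False = False
¬(p1 ↔ p5) ⊕ (p4 ∧ p6) = False ⊕ False = False
p6 → (¬(p1 ↔ p5) ⊕ (p4 ∧ p6)) = False → False = True
p1 ↔ p6 = False ↔ False = True
p1 ⊕ (p1 ↔ p6) = False ⊕ True = True
¬(p1 ⊕ (p1 ↔ p6)) = ¬True = False
(p6 → (¬(p1 ↔ p5) ⊕ (p4 ∧ p6))) ↔ ¬(p1 ⊕ (p1 ↔ p6)) = True ↔ False = False
p3 ↔ p6 = True ↔ False = False
¬(p3 ↔ p6) = ¬False = True
¬¬(p3 ↔ p6) = ¬True = False
((p6 → (¬(p1 ↔ p5) ⊕ (p4 ∧ p6))) ↔ ¬(p1 ⊕ (p1 ↔ p6))) ↔ ¬¬(p3 ↔ p6) = False ↔ False = True
(p2 ⊕ p5) ⊕ (((p6 → (¬(p1 ↔ p5) ⊕ (p4 ∧ p6))) ↔ ¬(p1 ⊕ (p1 ↔ p6))) ↔ ¬¬(p3 ↔ p6)) = False ⊕ True = True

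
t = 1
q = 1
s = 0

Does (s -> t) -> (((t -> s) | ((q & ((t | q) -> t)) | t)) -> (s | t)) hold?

s -> t = 0 -> 1 = 1
t -> s = 1 -> 0 = 0
t | q = 1 | 1 = 1
(t | q) -> t = 1 -> 1 = 1
q & ((t | q) -> t) = 1 & 1 = 1
(q & ((t | q) -> t)) | t = 1 | 1 = 1
(t -> s) | ((q & ((t | q) -> t)) | t) = 0 | 1 = 1
s | t = 0 | 1 = 1
((t -> s) | ((q & ((t | q) -> t)) | t)) -> (s | t) = 1 -> 1 = 1
(s -> t) -> (((t -> s) | ((q & ((t | q) -> t)) | t)) -> (s | t)) = 1 -> 1 = 1

1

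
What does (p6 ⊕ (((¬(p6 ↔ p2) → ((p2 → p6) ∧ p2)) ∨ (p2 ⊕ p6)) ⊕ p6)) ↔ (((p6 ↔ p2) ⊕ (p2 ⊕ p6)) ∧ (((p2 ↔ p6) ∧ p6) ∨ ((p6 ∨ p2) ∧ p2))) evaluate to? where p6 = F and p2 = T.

p6 ↔ p2 = F ↔ T = F
¬(p6 ↔ p2) = ¬F = T
p2 → p6 = T → F = F
(p2 → p6) ∧ p2 = F ∧ T = F
¬(p6 ↔ p2) → ((p2 → p6) ∧ p2) = T → F = F
p2 ⊕ p6 = T ⊕ F = T
(¬(p6 ↔ p2) → ((p2 → p6) ∧ p2)) ∨ (p2 ⊕ p6) = F ∨ T = T
((¬(p6 ↔ p2) → ((p2 → p6) ∧ p2)) ∨ (p2 ⊕ p6)) ⊕ p6 = T ⊕ F = T
p6 ⊕ (((¬(p6 ↔ p2) → ((p2 → p6) ∧ p2)) ∨ (p2 ⊕ p6)) ⊕ p6) = F ⊕ T = T
p6 ↔ p2 = F ↔ T = F
p2 ⊕ p6 = T ⊕ F = T
(p6 ↔ p2) ⊕ (p2 ⊕ p6) = F ⊕ T = T
p2 ↔ p6 = T ↔ F = F
(p2 ↔ p6) ∧ p6 = F ∧ F = F
p6 ∨ p2 = F ∨ T = T
(p6 ∨ p2) ∧ p2 = T ∧ T = T
((p2 ↔ p6) ∧ p6) ∨ ((p6 ∨ p2) ∧ p2) = F ∨ T = T
((p6 ↔ p2) ⊕ (p2 ⊕ p6)) ∧ (((p2 ↔ p6) ∧ p6) ∨ ((p6 ∨ p2) ∧ p2)) = T ∧ T = T
(p6 ⊕ (((¬(p6 ↔ p2) → ((p2 → p6) ∧ p2)) ∨ (p2 ⊕ p6)) ⊕ p6)) ↔ (((p6 ↔ p2) ⊕ (p2 ⊕ p6)) ∧ (((p2 ↔ p6) ∧ p6) ∨ ((p6 ∨ p2) ∧ p2))) = T ↔ T = T

T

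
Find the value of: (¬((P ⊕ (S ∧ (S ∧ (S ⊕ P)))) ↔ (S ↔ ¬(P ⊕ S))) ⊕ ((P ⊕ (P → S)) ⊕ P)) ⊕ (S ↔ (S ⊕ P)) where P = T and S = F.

F

S ⊕ P = F ⊕ T = T
S ∧ (S ⊕ P) = F ∧ T = F
S ∧ (S ∧ (S ⊕ P)) = F ∧ F = F
P ⊕ (S ∧ (S ∧ (S ⊕ P))) = T ⊕ F = T
P ⊕ S = T ⊕ F = T
¬(P ⊕ S) = ¬T = F
S ↔ ¬(P ⊕ S) = F ↔ F = T
(P ⊕ (S ∧ (S ∧ (S ⊕ P)))) ↔ (S ↔ ¬(P ⊕ S)) = T ↔ T = T
¬((P ⊕ (S ∧ (S ∧ (S ⊕ P)))) ↔ (S ↔ ¬(P ⊕ S))) = ¬T = F
P → S = T → F = F
P ⊕ (P → S) = T ⊕ F = T
(P ⊕ (P → S)) ⊕ P = T ⊕ T = F
¬((P ⊕ (S ∧ (S ∧ (S ⊕ P)))) ↔ (S ↔ ¬(P ⊕ S))) ⊕ ((P ⊕ (P → S)) ⊕ P) = F ⊕ F = F
S ⊕ P = F ⊕ T = T
S ↔ (S ⊕ P) = F ↔ T = F
(¬((P ⊕ (S ∧ (S ∧ (S ⊕ P)))) ↔ (S ↔ ¬(P ⊕ S))) ⊕ ((P ⊕ (P → S)) ⊕ P)) ⊕ (S ↔ (S ⊕ P)) = F ⊕ F = F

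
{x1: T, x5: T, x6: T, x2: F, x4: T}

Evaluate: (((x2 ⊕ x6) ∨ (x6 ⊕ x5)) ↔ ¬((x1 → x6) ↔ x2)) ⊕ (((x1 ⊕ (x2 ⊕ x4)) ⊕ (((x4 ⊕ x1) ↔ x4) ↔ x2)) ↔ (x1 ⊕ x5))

x2 ⊕ x6 = F ⊕ T = T
x6 ⊕ x5 = T ⊕ T = F
(x2 ⊕ x6) ∨ (x6 ⊕ x5) = T ∨ F = T
x1 → x6 = T → T = T
(x1 → x6) ↔ x2 = T ↔ F = F
¬((x1 → x6) ↔ x2) = ¬F = T
((x2 ⊕ x6) ∨ (x6 ⊕ x5)) ↔ ¬((x1 → x6) ↔ x2) = T ↔ T = T
x2 ⊕ x4 = F ⊕ T = T
x1 ⊕ (x2 ⊕ x4) = T ⊕ T = F
x4 ⊕ x1 = T ⊕ T = F
(x4 ⊕ x1) ↔ x4 = F ↔ T = F
((x4 ⊕ x1) ↔ x4) ↔ x2 = F ↔ F = T
(x1 ⊕ (x2 ⊕ x4)) ⊕ (((x4 ⊕ x1) ↔ x4) ↔ x2) = F ⊕ T = T
x1 ⊕ x5 = T ⊕ T = F
((x1 ⊕ (x2 ⊕ x4)) ⊕ (((x4 ⊕ x1) ↔ x4) ↔ x2)) ↔ (x1 ⊕ x5) = T ↔ F = F
(((x2 ⊕ x6) ∨ (x6 ⊕ x5)) ↔ ¬((x1 → x6) ↔ x2)) ⊕ (((x1 ⊕ (x2 ⊕ x4)) ⊕ (((x4 ⊕ x1) ↔ x4) ↔ x2)) ↔ (x1 ⊕ x5)) = T ⊕ F = T

T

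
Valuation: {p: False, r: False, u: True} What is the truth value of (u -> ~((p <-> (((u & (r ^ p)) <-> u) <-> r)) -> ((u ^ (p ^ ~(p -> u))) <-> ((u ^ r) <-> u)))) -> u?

r ^ p = False ^ False = False
u & (r ^ p) = True & False = False
(u & (r ^ p)) <-> u = False <-> True = False
((u & (r ^ p)) <-> u) <-> r = False <-> False = True
p <-> (((u & (r ^ p)) <-> u) <-> r) = False <-> True = False
p -> u = False -> True = True
~(p -> u) = ~True = False
p ^ ~(p -> u) = False ^ False = False
u ^ (p ^ ~(p -> u)) = True ^ False = True
u ^ r = True ^ False = True
(u ^ r) <-> u = True <-> True = True
(u ^ (p ^ ~(p -> u))) <-> ((u ^ r) <-> u) = True <-> True = True
(p <-> (((u & (r ^ p)) <-> u) <-> r)) -> ((u ^ (p ^ ~(p -> u))) <-> ((u ^ r) <-> u)) = False -> True = True
~((p <-> (((u & (r ^ p)) <-> u) <-> r)) -> ((u ^ (p ^ ~(p -> u))) <-> ((u ^ r) <-> u))) = ~True = False
u -> ~((p <-> (((u & (r ^ p)) <-> u) <-> r)) -> ((u ^ (p ^ ~(p -> u))) <-> ((u ^ r) <-> u))) = True -> False = False
(u -> ~((p <-> (((u & (r ^ p)) <-> u) <-> r)) -> ((u ^ (p ^ ~(p -> u))) <-> ((u ^ r) <-> u)))) -> u = False -> True = True

True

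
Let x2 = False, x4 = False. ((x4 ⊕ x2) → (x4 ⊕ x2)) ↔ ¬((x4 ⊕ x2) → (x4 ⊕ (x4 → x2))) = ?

False

x4 ⊕ x2 = False ⊕ False = False
x4 ⊕ x2 = False ⊕ False = False
(x4 ⊕ x2) → (x4 ⊕ x2) = False → False = True
x4 ⊕ x2 = False ⊕ False = False
x4 → x2 = False → False = True
x4 ⊕ (x4 → x2) = False ⊕ True = True
(x4 ⊕ x2) → (x4 ⊕ (x4 → x2)) = False → True = True
¬((x4 ⊕ x2) → (x4 ⊕ (x4 → x2))) = ¬True = False
((x4 ⊕ x2) → (x4 ⊕ x2)) ↔ ¬((x4 ⊕ x2) → (x4 ⊕ (x4 → x2))) = True ↔ False = False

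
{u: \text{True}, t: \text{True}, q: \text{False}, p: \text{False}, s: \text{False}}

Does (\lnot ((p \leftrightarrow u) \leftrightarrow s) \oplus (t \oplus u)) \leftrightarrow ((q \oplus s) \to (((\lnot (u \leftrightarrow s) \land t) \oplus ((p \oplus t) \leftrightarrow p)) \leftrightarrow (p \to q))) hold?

p \leftrightarrow u = \text{False} \leftrightarrow \text{True} = \text{False}
(p \leftrightarrow u) \leftrightarrow s = \text{False} \leftrightarrow \text{False} = \text{True}
\lnot ((p \leftrightarrow u) \leftrightarrow s) = \lnot \text{True} = \text{False}
t \oplus u = \text{True} \oplus \text{True} = \text{False}
\lnot ((p \leftrightarrow u) \leftrightarrow s) \oplus (t \oplus u) = \text{False} \oplus \text{False} = \text{False}
q \oplus s = \text{False} \oplus \text{False} = \text{False}
u \leftrightarrow s = \text{True} \leftrightarrow \text{False} = \text{False}
\lnot (u \leftrightarrow s) = \lnot \text{False} = \text{True}
\lnot (u \leftrightarrow s) \land t = \text{True} \land \text{True} = \text{True}
p \oplus t = \text{False} \oplus \text{True} = \text{True}
(p \oplus t) \leftrightarrow p = \text{True} \leftrightarrow \text{False} = \text{False}
(\lnot (u \leftrightarrow s) \land t) \oplus ((p \oplus t) \leftrightarrow p) = \text{True} \oplus \text{False} = \text{True}
p \to q = \text{False} \to \text{False} = \text{True}
((\lnot (u \leftrightarrow s) \land t) \oplus ((p \oplus t) \leftrightarrow p)) \leftrightarrow (p \to q) = \text{True} \leftrightarrow \text{True} = \text{True}
(q \oplus s) \to (((\lnot (u \leftrightarrow s) \land t) \oplus ((p \oplus t) \leftrightarrow p)) \leftrightarrow (p \to q)) = \text{False} \to \text{True} = \text{True}
(\lnot ((p \leftrightarrow u) \leftrightarrow s) \oplus (t \oplus u)) \leftrightarrow ((q \oplus s) \to (((\lnot (u \leftrightarrow s) \land t) \oplus ((p \oplus t) \leftrightarrow p)) \leftrightarrow (p \to q))) = \text{False} \leftrightarrow \text{True} = \text{False}

\text{False}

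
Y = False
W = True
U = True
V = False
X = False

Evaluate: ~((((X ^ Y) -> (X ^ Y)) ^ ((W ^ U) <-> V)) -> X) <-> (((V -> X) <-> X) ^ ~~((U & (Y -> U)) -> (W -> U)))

Substituting Y=False, W=True, U=True, V=False, X=False:
X ^ Y = False ^ False = False
X ^ Y = False ^ False = False
(X ^ Y) -> (X ^ Y) = False -> False = True
W ^ U = True ^ True = False
(W ^ U) <-> V = False <-> False = True
((X ^ Y) -> (X ^ Y)) ^ ((W ^ U) <-> V) = True ^ True = False
(((X ^ Y) -> (X ^ Y)) ^ ((W ^ U) <-> V)) -> X = False -> False = True
~((((X ^ Y) -> (X ^ Y)) ^ ((W ^ U) <-> V)) -> X) = ~True = False
V -> X = False -> False = True
(V -> X) <-> X = True <-> False = False
Y -> U = False -> True = True
U & (Y -> U) = True & True = True
W -> U = True -> True = True
(U & (Y -> U)) -> (W -> U) = True -> True = True
~((U & (Y -> U)) -> (W -> U)) = ~True = False
~~((U & (Y -> U)) -> (W -> U)) = ~False = True
((V -> X) <-> X) ^ ~~((U & (Y -> U)) -> (W -> U)) = False ^ True = True
~((((X ^ Y) -> (X ^ Y)) ^ ((W ^ U) <-> V)) -> X) <-> (((V -> X) <-> X) ^ ~~((U & (Y -> U)) -> (W -> U))) = False <-> True = False

False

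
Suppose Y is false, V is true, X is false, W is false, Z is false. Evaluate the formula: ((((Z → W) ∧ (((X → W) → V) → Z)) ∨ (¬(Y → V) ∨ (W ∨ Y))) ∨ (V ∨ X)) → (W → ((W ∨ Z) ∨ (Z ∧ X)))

Substituting Y=F, V=T, X=F, W=F, Z=F:
Z → W = F → F = T
X → W = F → F = T
(X → W) → V = T → T = T
((X → W) → V) → Z = T → F = F
(Z → W) ∧ (((X → W) → V) → Z) = T ∧ F = F
Y → V = F → T = T
¬(Y → V) = ¬T = F
W ∨ Y = F ∨ F = F
¬(Y → V) ∨ (W ∨ Y) = F ∨ F = F
((Z → W) ∧ (((X → W) → V) → Z)) ∨ (¬(Y → V) ∨ (W ∨ Y)) = F ∨ F = F
V ∨ X = T ∨ F = T
(((Z → W) ∧ (((X → W) → V) → Z)) ∨ (¬(Y → V) ∨ (W ∨ Y))) ∨ (V ∨ X) = F ∨ T = T
W ∨ Z = F ∨ F = F
Z ∧ X = F ∧ F = F
(W ∨ Z) ∨ (Z ∧ X) = F ∨ F = F
W → ((W ∨ Z) ∨ (Z ∧ X)) = F → F = T
((((Z → W) ∧ (((X → W) → V) → Z)) ∨ (¬(Y → V) ∨ (W ∨ Y))) ∨ (V ∨ X)) → (W → ((W ∨ Z) ∨ (Z ∧ X))) = T → T = T

T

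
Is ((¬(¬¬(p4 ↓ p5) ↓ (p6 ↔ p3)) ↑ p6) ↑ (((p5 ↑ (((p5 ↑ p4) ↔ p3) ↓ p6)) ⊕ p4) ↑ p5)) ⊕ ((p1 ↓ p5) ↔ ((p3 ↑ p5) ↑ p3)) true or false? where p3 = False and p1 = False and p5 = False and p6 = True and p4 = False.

False

p4 ↓ p5 = False ↓ False = True
¬(p4 ↓ p5) = ¬True = False
¬¬(p4 ↓ p5) = ¬False = True
p6 ↔ p3 = True ↔ False = False
¬¬(p4 ↓ p5) ↓ (p6 ↔ p3) = True ↓ False = False
¬(¬¬(p4 ↓ p5) ↓ (p6 ↔ p3)) = ¬False = True
¬(¬¬(p4 ↓ p5) ↓ (p6 ↔ p3)) ↑ p6 = True ↑ True = False
p5 ↑ p4 = False ↑ False = True
(p5 ↑ p4) ↔ p3 = True ↔ False = False
((p5 ↑ p4) ↔ p3) ↓ p6 = False ↓ True = False
p5 ↑ (((p5 ↑ p4) ↔ p3) ↓ p6) = False ↑ False = True
(p5 ↑ (((p5 ↑ p4) ↔ p3) ↓ p6)) ⊕ p4 = True ⊕ False = True
((p5 ↑ (((p5 ↑ p4) ↔ p3) ↓ p6)) ⊕ p4) ↑ p5 = True ↑ False = True
(¬(¬¬(p4 ↓ p5) ↓ (p6 ↔ p3)) ↑ p6) ↑ (((p5 ↑ (((p5 ↑ p4) ↔ p3) ↓ p6)) ⊕ p4) ↑ p5) = False ↑ True = True
p1 ↓ p5 = False ↓ False = True
p3 ↑ p5 = False ↑ False = True
(p3 ↑ p5) ↑ p3 = True ↑ False = True
(p1 ↓ p5) ↔ ((p3 ↑ p5) ↑ p3) = True ↔ True = True
((¬(¬¬(p4 ↓ p5) ↓ (p6 ↔ p3)) ↑ p6) ↑ (((p5 ↑ (((p5 ↑ p4) ↔ p3) ↓ p6)) ⊕ p4) ↑ p5)) ⊕ ((p1 ↓ p5) ↔ ((p3 ↑ p5) ↑ p3)) = True ⊕ True = False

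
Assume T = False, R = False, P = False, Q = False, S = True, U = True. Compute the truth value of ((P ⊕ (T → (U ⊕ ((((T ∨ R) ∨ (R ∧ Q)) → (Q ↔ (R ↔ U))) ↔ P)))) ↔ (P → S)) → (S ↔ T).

False

T ∨ R = False ∨ False = False
R ∧ Q = False ∧ False = False
(T ∨ R) ∨ (R ∧ Q) = False ∨ False = False
R ↔ U = False ↔ True = False
Q ↔ (R ↔ U) = False ↔ False = True
((T ∨ R) ∨ (R ∧ Q)) → (Q ↔ (R ↔ U)) = False → True = True
(((T ∨ R) ∨ (R ∧ Q)) → (Q ↔ (R ↔ U))) ↔ P = True ↔ False = False
U ⊕ ((((T ∨ R) ∨ (R ∧ Q)) → (Q ↔ (R ↔ U))) ↔ P) = True ⊕ False = True
T → (U ⊕ ((((T ∨ R) ∨ (R ∧ Q)) → (Q ↔ (R ↔ U))) ↔ P)) = False → True = True
P ⊕ (T → (U ⊕ ((((T ∨ R) ∨ (R ∧ Q)) → (Q ↔ (R ↔ U))) ↔ P))) = False ⊕ True = True
P → S = False → True = True
(P ⊕ (T → (U ⊕ ((((T ∨ R) ∨ (R ∧ Q)) → (Q ↔ (R ↔ U))) ↔ P)))) ↔ (P → S) = True ↔ True = True
S ↔ T = True ↔ False = False
((P ⊕ (T → (U ⊕ ((((T ∨ R) ∨ (R ∧ Q)) → (Q ↔ (R ↔ U))) ↔ P)))) ↔ (P → S)) → (S ↔ T) = True → False = False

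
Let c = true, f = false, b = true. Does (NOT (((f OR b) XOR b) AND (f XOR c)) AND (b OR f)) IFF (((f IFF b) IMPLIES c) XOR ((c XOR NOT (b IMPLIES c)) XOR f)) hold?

false

f OR b = false OR true = true
(f OR b) XOR b = true XOR true = false
f XOR c = false XOR true = true
((f OR b) XOR b) AND (f XOR c) = false AND true = false
NOT (((f OR b) XOR b) AND (f XOR c)) = NOT false = true
b OR f = true OR false = true
NOT (((f OR b) XOR b) AND (f XOR c)) AND (b OR f) = true AND true = true
f IFF b = false IFF true = false
(f IFF b) IMPLIES c = false IMPLIES true = true
b IMPLIES c = true IMPLIES true = true
NOT (b IMPLIES c) = NOT true = false
c XOR NOT (b IMPLIES c) = true XOR false = true
(c XOR NOT (b IMPLIES c)) XOR f = true XOR false = true
((f IFF b) IMPLIES c) XOR ((c XOR NOT (b IMPLIES c)) XOR f) = true XOR true = false
(NOT (((f OR b) XOR b) AND (f XOR c)) AND (b OR f)) IFF (((f IFF b) IMPLIES c) XOR ((c XOR NOT (b IMPLIES c)) XOR f)) = true IFF false = false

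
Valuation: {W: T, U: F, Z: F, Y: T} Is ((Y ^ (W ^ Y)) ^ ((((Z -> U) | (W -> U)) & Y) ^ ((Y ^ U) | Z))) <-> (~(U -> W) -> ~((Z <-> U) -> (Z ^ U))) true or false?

T

W ^ Y = T ^ T = F
Y ^ (W ^ Y) = T ^ F = T
Z -> U = F -> F = T
W -> U = T -> F = F
(Z -> U) | (W -> U) = T | F = T
((Z -> U) | (W -> U)) & Y = T & T = T
Y ^ U = T ^ F = T
(Y ^ U) | Z = T | F = T
(((Z -> U) | (W -> U)) & Y) ^ ((Y ^ U) | Z) = T ^ T = F
(Y ^ (W ^ Y)) ^ ((((Z -> U) | (W -> U)) & Y) ^ ((Y ^ U) | Z)) = T ^ F = T
U -> W = F -> T = T
~(U -> W) = ~T = F
Z <-> U = F <-> F = T
Z ^ U = F ^ F = F
(Z <-> U) -> (Z ^ U) = T -> F = F
~((Z <-> U) -> (Z ^ U)) = ~F = T
~(U -> W) -> ~((Z <-> U) -> (Z ^ U)) = F -> T = T
((Y ^ (W ^ Y)) ^ ((((Z -> U) | (W -> U)) & Y) ^ ((Y ^ U) | Z))) <-> (~(U -> W) -> ~((Z <-> U) -> (Z ^ U))) = T <-> T = T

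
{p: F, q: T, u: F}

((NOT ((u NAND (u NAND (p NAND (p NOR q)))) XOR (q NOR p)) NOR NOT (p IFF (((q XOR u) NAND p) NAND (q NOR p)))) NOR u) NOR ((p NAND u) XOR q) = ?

F

p NOR q = F NOR T = F
p NAND (p NOR q) = F NAND F = T
u NAND (p NAND (p NOR q)) = F NAND T = T
u NAND (u NAND (p NAND (p NOR q))) = F NAND T = T
q NOR p = T NOR F = F
(u NAND (u NAND (p NAND (p NOR q)))) XOR (q NOR p) = T XOR F = T
NOT ((u NAND (u NAND (p NAND (p NOR q)))) XOR (q NOR p)) = NOT T = F
q XOR u = T XOR F = T
(q XOR u) NAND p = T NAND F = T
q NOR p = T NOR F = F
((q XOR u) NAND p) NAND (q NOR p) = T NAND F = T
p IFF (((q XOR u) NAND p) NAND (q NOR p)) = F IFF T = F
NOT (p IFF (((q XOR u) NAND p) NAND (q NOR p))) = NOT F = T
NOT ((u NAND (u NAND (p NAND (p NOR q)))) XOR (q NOR p)) NOR NOT (p IFF (((q XOR u) NAND p) NAND (q NOR p))) = F NOR T = F
(NOT ((u NAND (u NAND (p NAND (p NOR q)))) XOR (q NOR p)) NOR NOT (p IFF (((q XOR u) NAND p) NAND (q NOR p)))) NOR u = F NOR F = T
p NAND u = F NAND F = T
(p NAND u) XOR q = T XOR T = F
((NOT ((u NAND (u NAND (p NAND (p NOR q)))) XOR (q NOR p)) NOR NOT (p IFF (((q XOR u) NAND p) NAND (q NOR p)))) NOR u) NOR ((p NAND u) XOR q) = T NOR F = F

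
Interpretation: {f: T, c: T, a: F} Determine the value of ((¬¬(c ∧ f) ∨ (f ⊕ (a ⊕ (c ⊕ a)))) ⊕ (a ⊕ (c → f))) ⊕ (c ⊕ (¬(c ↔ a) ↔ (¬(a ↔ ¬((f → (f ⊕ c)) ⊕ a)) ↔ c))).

Substituting f=T, c=T, a=F:
c ∧ f = T ∧ T = T
¬(c ∧ f) = ¬T = F
¬¬(c ∧ f) = ¬F = T
c ⊕ a = T ⊕ F = T
a ⊕ (c ⊕ a) = F ⊕ T = T
f ⊕ (a ⊕ (c ⊕ a)) = T ⊕ T = F
¬¬(c ∧ f) ∨ (f ⊕ (a ⊕ (c ⊕ a))) = T ∨ F = T
c → f = T → T = T
a ⊕ (c → f) = F ⊕ T = T
(¬¬(c ∧ f) ∨ (f ⊕ (a ⊕ (c ⊕ a)))) ⊕ (a ⊕ (c → f)) = T ⊕ T = F
c ↔ a = T ↔ F = F
¬(c ↔ a) = ¬F = T
f ⊕ c = T ⊕ T = F
f → (f ⊕ c) = T → F = F
(f → (f ⊕ c)) ⊕ a = F ⊕ F = F
¬((f → (f ⊕ c)) ⊕ a) = ¬F = T
a ↔ ¬((f → (f ⊕ c)) ⊕ a) = F ↔ T = F
¬(a ↔ ¬((f → (f ⊕ c)) ⊕ a)) = ¬F = T
¬(a ↔ ¬((f → (f ⊕ c)) ⊕ a)) ↔ c = T ↔ T = T
¬(c ↔ a) ↔ (¬(a ↔ ¬((f → (f ⊕ c)) ⊕ a)) ↔ c) = T ↔ T = T
c ⊕ (¬(c ↔ a) ↔ (¬(a ↔ ¬((f → (f ⊕ c)) ⊕ a)) ↔ c)) = T ⊕ T = F
((¬¬(c ∧ f) ∨ (f ⊕ (a ⊕ (c ⊕ a)))) ⊕ (a ⊕ (c → f))) ⊕ (c ⊕ (¬(c ↔ a) ↔ (¬(a ↔ ¬((f → (f ⊕ c)) ⊕ a)) ↔ c))) = F ⊕ F = F

F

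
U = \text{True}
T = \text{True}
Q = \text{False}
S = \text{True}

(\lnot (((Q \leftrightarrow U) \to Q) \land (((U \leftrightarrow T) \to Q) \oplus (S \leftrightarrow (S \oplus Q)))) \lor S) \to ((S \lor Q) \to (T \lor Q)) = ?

Q \leftrightarrow U = \text{False} \leftrightarrow \text{True} = \text{False}
(Q \leftrightarrow U) \to Q = \text{False} \to \text{False} = \text{True}
U \leftrightarrow T = \text{True} \leftrightarrow \text{True} = \text{True}
(U \leftrightarrow T) \to Q = \text{True} \to \text{False} = \text{False}
S \oplus Q = \text{True} \oplus \text{False} = \text{True}
S \leftrightarrow (S \oplus Q) = \text{True} \leftrightarrow \text{True} = \text{True}
((U \leftrightarrow T) \to Q) \oplus (S \leftrightarrow (S \oplus Q)) = \text{False} \oplus \text{True} = \text{True}
((Q \leftrightarrow U) \to Q) \land (((U \leftrightarrow T) \to Q) \oplus (S \leftrightarrow (S \oplus Q))) = \text{True} \land \text{True} = \text{True}
\lnot (((Q \leftrightarrow U) \to Q) \land (((U \leftrightarrow T) \to Q) \oplus (S \leftrightarrow (S \oplus Q)))) = \lnot \text{True} = \text{False}
\lnot (((Q \leftrightarrow U) \to Q) \land (((U \leftrightarrow T) \to Q) \oplus (S \leftrightarrow (S \oplus Q)))) \lor S = \text{False} \lor \text{True} = \text{True}
S \lor Q = \text{True} \lor \text{False} = \text{True}
T \lor Q = \text{True} \lor \text{False} = \text{True}
(S \lor Q) \to (T \lor Q) = \text{True} \to \text{True} = \text{True}
(\lnot (((Q \leftrightarrow U) \to Q) \land (((U \leftrightarrow T) \to Q) \oplus (S \leftrightarrow (S \oplus Q)))) \lor S) \to ((S \lor Q) \to (T \lor Q)) = \text{True} \to \text{True} = \text{True}

\text{True}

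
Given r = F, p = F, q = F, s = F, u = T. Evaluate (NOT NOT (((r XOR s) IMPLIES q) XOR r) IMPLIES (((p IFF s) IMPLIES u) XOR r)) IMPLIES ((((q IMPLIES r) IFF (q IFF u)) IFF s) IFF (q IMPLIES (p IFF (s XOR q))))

T

r XOR s = F XOR F = F
(r XOR s) IMPLIES q = F IMPLIES F = T
((r XOR s) IMPLIES q) XOR r = T XOR F = T
NOT (((r XOR s) IMPLIES q) XOR r) = NOT T = F
NOT NOT (((r XOR s) IMPLIES q) XOR r) = NOT F = T
p IFF s = F IFF F = T
(p IFF s) IMPLIES u = T IMPLIES T = T
((p IFF s) IMPLIES u) XOR r = T XOR F = T
NOT NOT (((r XOR s) IMPLIES q) XOR r) IMPLIES (((p IFF s) IMPLIES u) XOR r) = T IMPLIES T = T
q IMPLIES r = F IMPLIES F = T
q IFF u = F IFF T = F
(q IMPLIES r) IFF (q IFF u) = T IFF F = F
((q IMPLIES r) IFF (q IFF u)) IFF s = F IFF F = T
s XOR q = F XOR F = F
p IFF (s XOR q) = F IFF F = T
q IMPLIES (p IFF (s XOR q)) = F IMPLIES T = T
(((q IMPLIES r) IFF (q IFF u)) IFF s) IFF (q IMPLIES (p IFF (s XOR q))) = T IFF T = T
(NOT NOT (((r XOR s) IMPLIES q) XOR r) IMPLIES (((p IFF s) IMPLIES u) XOR r)) IMPLIES ((((q IMPLIES r) IFF (q IFF u)) IFF s) IFF (q IMPLIES (p IFF (s XOR q)))) = T IMPLIES T = T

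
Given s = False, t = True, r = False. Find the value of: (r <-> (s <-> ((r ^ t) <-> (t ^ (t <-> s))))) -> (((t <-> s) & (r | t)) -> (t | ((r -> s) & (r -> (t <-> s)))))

r ^ t = False ^ True = True
t <-> s = True <-> False = False
t ^ (t <-> s) = True ^ False = True
(r ^ t) <-> (t ^ (t <-> s)) = True <-> True = True
s <-> ((r ^ t) <-> (t ^ (t <-> s))) = False <-> True = False
r <-> (s <-> ((r ^ t) <-> (t ^ (t <-> s)))) = False <-> False = True
t <-> s = True <-> False = False
r | t = False | True = True
(t <-> s) & (r | t) = False & True = False
r -> s = False -> False = True
t <-> s = True <-> False = False
r -> (t <-> s) = False -> False = True
(r -> s) & (r -> (t <-> s)) = True & True = True
t | ((r -> s) & (r -> (t <-> s))) = True | True = True
((t <-> s) & (r | t)) -> (t | ((r -> s) & (r -> (t <-> s)))) = False -> True = True
(r <-> (s <-> ((r ^ t) <-> (t ^ (t <-> s))))) -> (((t <-> s) & (r | t)) -> (t | ((r -> s) & (r -> (t <-> s))))) = True -> True = True

True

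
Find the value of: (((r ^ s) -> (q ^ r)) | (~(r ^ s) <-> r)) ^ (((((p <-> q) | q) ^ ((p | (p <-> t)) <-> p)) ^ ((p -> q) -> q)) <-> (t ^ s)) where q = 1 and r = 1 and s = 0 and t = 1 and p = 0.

r ^ s = 1 ^ 0 = 1
q ^ r = 1 ^ 1 = 0
(r ^ s) -> (q ^ r) = 1 -> 0 = 0
r ^ s = 1 ^ 0 = 1
~(r ^ s) = ~1 = 0
~(r ^ s) <-> r = 0 <-> 1 = 0
((r ^ s) -> (q ^ r)) | (~(r ^ s) <-> r) = 0 | 0 = 0
p <-> q = 0 <-> 1 = 0
(p <-> q) | q = 0 | 1 = 1
p <-> t = 0 <-> 1 = 0
p | (p <-> t) = 0 | 0 = 0
(p | (p <-> t)) <-> p = 0 <-> 0 = 1
((p <-> q) | q) ^ ((p | (p <-> t)) <-> p) = 1 ^ 1 = 0
p -> q = 0 -> 1 = 1
(p -> q) -> q = 1 -> 1 = 1
(((p <-> q) | q) ^ ((p | (p <-> t)) <-> p)) ^ ((p -> q) -> q) = 0 ^ 1 = 1
t ^ s = 1 ^ 0 = 1
((((p <-> q) | q) ^ ((p | (p <-> t)) <-> p)) ^ ((p -> q) -> q)) <-> (t ^ s) = 1 <-> 1 = 1
(((r ^ s) -> (q ^ r)) | (~(r ^ s) <-> r)) ^ (((((p <-> q) | q) ^ ((p | (p <-> t)) <-> p)) ^ ((p -> q) -> q)) <-> (t ^ s)) = 0 ^ 1 = 1

1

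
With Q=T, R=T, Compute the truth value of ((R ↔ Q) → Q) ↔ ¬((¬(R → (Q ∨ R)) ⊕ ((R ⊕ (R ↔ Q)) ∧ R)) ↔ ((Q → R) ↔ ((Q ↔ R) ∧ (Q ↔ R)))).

R ↔ Q = T ↔ T = T
(R ↔ Q) → Q = T → T = T
Q ∨ R = T ∨ T = T
R → (Q ∨ R) = T → T = T
¬(R → (Q ∨ R)) = ¬T = F
R ↔ Q = T ↔ T = T
R ⊕ (R ↔ Q) = T ⊕ T = F
(R ⊕ (R ↔ Q)) ∧ R = F ∧ T = F
¬(R → (Q ∨ R)) ⊕ ((R ⊕ (R ↔ Q)) ∧ R) = F ⊕ F = F
Q → R = T → T = T
Q ↔ R = T ↔ T = T
Q ↔ R = T ↔ T = T
(Q ↔ R) ∧ (Q ↔ R) = T ∧ T = T
(Q → R) ↔ ((Q ↔ R) ∧ (Q ↔ R)) = T ↔ T = T
(¬(R → (Q ∨ R)) ⊕ ((R ⊕ (R ↔ Q)) ∧ R)) ↔ ((Q → R) ↔ ((Q ↔ R) ∧ (Q ↔ R))) = F ↔ T = F
¬((¬(R → (Q ∨ R)) ⊕ ((R ⊕ (R ↔ Q)) ∧ R)) ↔ ((Q → R) ↔ ((Q ↔ R) ∧ (Q ↔ R)))) = ¬F = T
((R ↔ Q) → Q) ↔ ¬((¬(R → (Q ∨ R)) ⊕ ((R ⊕ (R ↔ Q)) ∧ R)) ↔ ((Q → R) ↔ ((Q ↔ R) ∧ (Q ↔ R)))) = T ↔ T = T

T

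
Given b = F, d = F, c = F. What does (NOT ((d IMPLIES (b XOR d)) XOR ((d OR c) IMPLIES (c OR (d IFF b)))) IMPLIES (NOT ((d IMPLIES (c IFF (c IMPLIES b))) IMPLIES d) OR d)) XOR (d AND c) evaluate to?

T

Substituting b=F, d=F, c=F:
b XOR d = F XOR F = F
d IMPLIES (b XOR d) = F IMPLIES F = T
d OR c = F OR F = F
d IFF b = F IFF F = T
c OR (d IFF b) = F OR T = T
(d OR c) IMPLIES (c OR (d IFF b)) = F IMPLIES T = T
(d IMPLIES (b XOR d)) XOR ((d OR c) IMPLIES (c OR (d IFF b))) = T XOR T = F
NOT ((d IMPLIES (b XOR d)) XOR ((d OR c) IMPLIES (c OR (d IFF b)))) = NOT F = T
c IMPLIES b = F IMPLIES F = T
c IFF (c IMPLIES b) = F IFF T = F
d IMPLIES (c IFF (c IMPLIES b)) = F IMPLIES F = T
(d IMPLIES (c IFF (c IMPLIES b))) IMPLIES d = T IMPLIES F = F
NOT ((d IMPLIES (c IFF (c IMPLIES b))) IMPLIES d) = NOT F = T
NOT ((d IMPLIES (c IFF (c IMPLIES b))) IMPLIES d) OR d = T OR F = T
NOT ((d IMPLIES (b XOR d)) XOR ((d OR c) IMPLIES (c OR (d IFF b)))) IMPLIES (NOT ((d IMPLIES (c IFF (c IMPLIES b))) IMPLIES d) OR d) = T IMPLIES T = T
d AND c = F AND F = F
(NOT ((d IMPLIES (b XOR d)) XOR ((d OR c) IMPLIES (c OR (d IFF b)))) IMPLIES (NOT ((d IMPLIES (c IFF (c IMPLIES b))) IMPLIES d) OR d)) XOR (d AND c) = T XOR F = T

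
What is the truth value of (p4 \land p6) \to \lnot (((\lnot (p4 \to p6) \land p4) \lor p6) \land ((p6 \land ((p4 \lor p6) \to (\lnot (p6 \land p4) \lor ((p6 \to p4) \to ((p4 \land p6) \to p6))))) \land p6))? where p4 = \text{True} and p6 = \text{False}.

\text{True}

Substituting p4=\text{True}, p6=\text{False}:
p4 \land p6 = \text{True} \land \text{False} = \text{False}
p4 \to p6 = \text{True} \to \text{False} = \text{False}
\lnot (p4 \to p6) = \lnot \text{False} = \text{True}
\lnot (p4 \to p6) \land p4 = \text{True} \land \text{True} = \text{True}
(\lnot (p4 \to p6) \land p4) \lor p6 = \text{True} \lor \text{False} = \text{True}
p4 \lor p6 = \text{True} \lor \text{False} = \text{True}
p6 \land p4 = \text{False} \land \text{True} = \text{False}
\lnot (p6 \land p4) = \lnot \text{False} = \text{True}
p6 \to p4 = \text{False} \to \text{True} = \text{True}
p4 \land p6 = \text{True} \land \text{False} = \text{False}
(p4 \land p6) \to p6 = \text{False} \to \text{False} = \text{True}
(p6 \to p4) \to ((p4 \land p6) \to p6) = \text{True} \to \text{True} = \text{True}
\lnot (p6 \land p4) \lor ((p6 \to p4) \to ((p4 \land p6) \to p6)) = \text{True} \lor \text{True} = \text{True}
(p4 \lor p6) \to (\lnot (p6 \land p4) \lor ((p6 \to p4) \to ((p4 \land p6) \to p6))) = \text{True} \to \text{True} = \text{True}
p6 \land ((p4 \lor p6) \to (\lnot (p6 \land p4) \lor ((p6 \to p4) \to ((p4 \land p6) \to p6)))) = \text{False} \land \text{True} = \text{False}
(p6 \land ((p4 \lor p6) \to (\lnot (p6 \land p4) \lor ((p6 \to p4) \to ((p4 \land p6) \to p6))))) \land p6 = \text{False} \land \text{False} = \text{False}
((\lnot (p4 \to p6) \land p4) \lor p6) \land ((p6 \land ((p4 \lor p6) \to (\lnot (p6 \land p4) \lor ((p6 \to p4) \to ((p4 \land p6) \to p6))))) \land p6) = \text{True} \land \text{False} = \text{False}
\lnot (((\lnot (p4 \to p6) \land p4) \lor p6) \land ((p6 \land ((p4 \lor p6) \to (\lnot (p6 \land p4) \lor ((p6 \to p4) \to ((p4 \land p6) \to p6))))) \land p6)) = \lnot \text{False} = \text{True}
(p4 \land p6) \to \lnot (((\lnot (p4 \to p6) \land p4) \lor p6) \land ((p6 \land ((p4 \lor p6) \to (\lnot (p6 \land p4) \lor ((p6 \to p4) \to ((p4 \land p6) \to p6))))) \land p6)) = \text{False} \to \text{True} = \text{True}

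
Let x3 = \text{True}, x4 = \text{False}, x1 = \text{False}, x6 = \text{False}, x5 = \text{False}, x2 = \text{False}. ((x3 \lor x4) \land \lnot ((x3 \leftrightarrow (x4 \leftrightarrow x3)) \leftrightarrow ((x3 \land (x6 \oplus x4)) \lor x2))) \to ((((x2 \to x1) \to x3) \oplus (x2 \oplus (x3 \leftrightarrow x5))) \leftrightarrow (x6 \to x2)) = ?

\text{True}

x3 \lor x4 = \text{True} \lor \text{False} = \text{True}
x4 \leftrightarrow x3 = \text{False} \leftrightarrow \text{True} = \text{False}
x3 \leftrightarrow (x4 \leftrightarrow x3) = \text{True} \leftrightarrow \text{False} = \text{False}
x6 \oplus x4 = \text{False} \oplus \text{False} = \text{False}
x3 \land (x6 \oplus x4) = \text{True} \land \text{False} = \text{False}
(x3 \land (x6 \oplus x4)) \lor x2 = \text{False} \lor \text{False} = \text{False}
(x3 \leftrightarrow (x4 \leftrightarrow x3)) \leftrightarrow ((x3 \land (x6 \oplus x4)) \lor x2) = \text{False} \leftrightarrow \text{False} = \text{True}
\lnot ((x3 \leftrightarrow (x4 \leftrightarrow x3)) \leftrightarrow ((x3 \land (x6 \oplus x4)) \lor x2)) = \lnot \text{True} = \text{False}
(x3 \lor x4) \land \lnot ((x3 \leftrightarrow (x4 \leftrightarrow x3)) \leftrightarrow ((x3 \land (x6 \oplus x4)) \lor x2)) = \text{True} \land \text{False} = \text{False}
x2 \to x1 = \text{False} \to \text{False} = \text{True}
(x2 \to x1) \to x3 = \text{True} \to \text{True} = \text{True}
x3 \leftrightarrow x5 = \text{True} \leftrightarrow \text{False} = \text{False}
x2 \oplus (x3 \leftrightarrow x5) = \text{False} \oplus \text{False} = \text{False}
((x2 \to x1) \to x3) \oplus (x2 \oplus (x3 \leftrightarrow x5)) = \text{True} \oplus \text{False} = \text{True}
x6 \to x2 = \text{False} \to \text{False} = \text{True}
(((x2 \to x1) \to x3) \oplus (x2 \oplus (x3 \leftrightarrow x5))) \leftrightarrow (x6 \to x2) = \text{True} \leftrightarrow \text{True} = \text{True}
((x3 \lor x4) \land \lnot ((x3 \leftrightarrow (x4 \leftrightarrow x3)) \leftrightarrow ((x3 \land (x6 \oplus x4)) \lor x2))) \to ((((x2 \to x1) \to x3) \oplus (x2 \oplus (x3 \leftrightarrow x5))) \leftrightarrow (x6 \to x2)) = \text{False} \to \text{True} = \text{True}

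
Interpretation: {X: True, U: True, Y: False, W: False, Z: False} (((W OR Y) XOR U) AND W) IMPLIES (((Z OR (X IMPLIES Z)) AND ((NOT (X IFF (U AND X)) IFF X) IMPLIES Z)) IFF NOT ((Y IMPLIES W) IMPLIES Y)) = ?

True

W OR Y = False OR False = False
(W OR Y) XOR U = False XOR True = True
((W OR Y) XOR U) AND W = True AND False = False
X IMPLIES Z = True IMPLIES False = False
Z OR (X IMPLIES Z) = False OR False = False
U AND X = True AND True = True
X IFF (U AND X) = True IFF True = True
NOT (X IFF (U AND X)) = NOT True = False
NOT (X IFF (U AND X)) IFF X = False IFF True = False
(NOT (X IFF (U AND X)) IFF X) IMPLIES Z = False IMPLIES False = True
(Z OR (X IMPLIES Z)) AND ((NOT (X IFF (U AND X)) IFF X) IMPLIES Z) = False AND True = False
Y IMPLIES W = False IMPLIES False = True
(Y IMPLIES W) IMPLIES Y = True IMPLIES False = False
NOT ((Y IMPLIES W) IMPLIES Y) = NOT False = True
((Z OR (X IMPLIES Z)) AND ((NOT (X IFF (U AND X)) IFF X) IMPLIES Z)) IFF NOT ((Y IMPLIES W) IMPLIES Y) = False IFF True = False
(((W OR Y) XOR U) AND W) IMPLIES (((Z OR (X IMPLIES Z)) AND ((NOT (X IFF (U AND X)) IFF X) IMPLIES Z)) IFF NOT ((Y IMPLIES W) IMPLIES Y)) = False IMPLIES False = True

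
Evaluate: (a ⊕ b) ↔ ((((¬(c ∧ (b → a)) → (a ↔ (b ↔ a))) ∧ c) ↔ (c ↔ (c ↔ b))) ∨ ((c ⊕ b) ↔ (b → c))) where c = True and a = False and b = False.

a ⊕ b = False ⊕ False = False
b → a = False → False = True
c ∧ (b → a) = True ∧ True = True
¬(c ∧ (b → a)) = ¬True = False
b ↔ a = False ↔ False = True
a ↔ (b ↔ a) = False ↔ True = False
¬(c ∧ (b → a)) → (a ↔ (b ↔ a)) = False → False = True
(¬(c ∧ (b → a)) → (a ↔ (b ↔ a))) ∧ c = True ∧ True = True
c ↔ b = True ↔ False = False
c ↔ (c ↔ b) = True ↔ False = False
((¬(c ∧ (b → a)) → (a ↔ (b ↔ a))) ∧ c) ↔ (c ↔ (c ↔ b)) = True ↔ False = False
c ⊕ b = True ⊕ False = True
b → c = False → True = True
(c ⊕ b) ↔ (b → c) = True ↔ True = True
(((¬(c ∧ (b → a)) → (a ↔ (b ↔ a))) ∧ c) ↔ (c ↔ (c ↔ b))) ∨ ((c ⊕ b) ↔ (b → c)) = False ∨ True = True
(a ⊕ b) ↔ ((((¬(c ∧ (b → a)) → (a ↔ (b ↔ a))) ∧ c) ↔ (c ↔ (c ↔ b))) ∨ ((c ⊕ b) ↔ (b → c))) = False ↔ True = False

False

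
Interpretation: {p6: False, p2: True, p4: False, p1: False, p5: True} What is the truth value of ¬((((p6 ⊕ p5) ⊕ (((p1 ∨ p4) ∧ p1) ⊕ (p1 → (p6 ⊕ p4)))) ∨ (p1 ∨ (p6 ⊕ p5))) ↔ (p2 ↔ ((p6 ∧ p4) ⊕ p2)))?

Substituting p6=False, p2=True, p4=False, p1=False, p5=True:
p6 ⊕ p5 = False ⊕ True = True
p1 ∨ p4 = False ∨ False = False
(p1 ∨ p4) ∧ p1 = False ∧ False = False
p6 ⊕ p4 = False ⊕ False = False
p1 → (p6 ⊕ p4) = False → False = True
((p1 ∨ p4) ∧ p1) ⊕ (p1 → (p6 ⊕ p4)) = False ⊕ True = True
(p6 ⊕ p5) ⊕ (((p1 ∨ p4) ∧ p1) ⊕ (p1 → (p6 ⊕ p4))) = True ⊕ True = False
p6 ⊕ p5 = False ⊕ True = True
p1 ∨ (p6 ⊕ p5) = False ∨ True = True
((p6 ⊕ p5) ⊕ (((p1 ∨ p4) ∧ p1) ⊕ (p1 → (p6 ⊕ p4)))) ∨ (p1 ∨ (p6 ⊕ p5)) = False ∨ True = True
p6 ∧ p4 = False ∧ False = False
(p6 ∧ p4) ⊕ p2 = False ⊕ True = True
p2 ↔ ((p6 ∧ p4) ⊕ p2) = True ↔ True = True
(((p6 ⊕ p5) ⊕ (((p1 ∨ p4) ∧ p1) ⊕ (p1 → (p6 ⊕ p4)))) ∨ (p1 ∨ (p6 ⊕ p5))) ↔ (p2 ↔ ((p6 ∧ p4) ⊕ p2)) = True ↔ True = True
¬((((p6 ⊕ p5) ⊕ (((p1 ∨ p4) ∧ p1) ⊕ (p1 → (p6 ⊕ p4)))) ∨ (p1 ∨ (p6 ⊕ p5))) ↔ (p2 ↔ ((p6 ∧ p4) ⊕ p2))) = ¬True = False

False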